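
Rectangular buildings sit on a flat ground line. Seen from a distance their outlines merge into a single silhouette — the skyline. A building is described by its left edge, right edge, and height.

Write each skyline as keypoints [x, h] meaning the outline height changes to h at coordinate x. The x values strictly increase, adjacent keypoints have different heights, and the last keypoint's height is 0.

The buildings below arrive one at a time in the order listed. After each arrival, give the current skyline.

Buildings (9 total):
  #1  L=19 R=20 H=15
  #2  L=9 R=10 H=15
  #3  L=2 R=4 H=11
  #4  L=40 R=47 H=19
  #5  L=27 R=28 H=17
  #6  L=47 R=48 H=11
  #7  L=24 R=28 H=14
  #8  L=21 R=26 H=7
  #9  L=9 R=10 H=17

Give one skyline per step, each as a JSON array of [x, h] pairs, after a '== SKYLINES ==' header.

== SKYLINES ==
[[19,15],[20,0]]
[[9,15],[10,0],[19,15],[20,0]]
[[2,11],[4,0],[9,15],[10,0],[19,15],[20,0]]
[[2,11],[4,0],[9,15],[10,0],[19,15],[20,0],[40,19],[47,0]]
[[2,11],[4,0],[9,15],[10,0],[19,15],[20,0],[27,17],[28,0],[40,19],[47,0]]
[[2,11],[4,0],[9,15],[10,0],[19,15],[20,0],[27,17],[28,0],[40,19],[47,11],[48,0]]
[[2,11],[4,0],[9,15],[10,0],[19,15],[20,0],[24,14],[27,17],[28,0],[40,19],[47,11],[48,0]]
[[2,11],[4,0],[9,15],[10,0],[19,15],[20,0],[21,7],[24,14],[27,17],[28,0],[40,19],[47,11],[48,0]]
[[2,11],[4,0],[9,17],[10,0],[19,15],[20,0],[21,7],[24,14],[27,17],[28,0],[40,19],[47,11],[48,0]]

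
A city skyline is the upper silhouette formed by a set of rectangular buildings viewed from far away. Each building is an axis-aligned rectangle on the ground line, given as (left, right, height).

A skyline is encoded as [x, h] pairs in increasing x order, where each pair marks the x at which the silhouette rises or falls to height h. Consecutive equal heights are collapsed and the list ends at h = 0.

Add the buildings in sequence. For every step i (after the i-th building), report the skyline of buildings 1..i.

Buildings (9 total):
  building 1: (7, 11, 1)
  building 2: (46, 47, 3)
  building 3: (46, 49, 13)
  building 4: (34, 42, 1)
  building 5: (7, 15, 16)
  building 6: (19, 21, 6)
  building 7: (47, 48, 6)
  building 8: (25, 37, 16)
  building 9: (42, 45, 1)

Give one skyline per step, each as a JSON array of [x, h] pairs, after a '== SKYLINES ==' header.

== SKYLINES ==
[[7,1],[11,0]]
[[7,1],[11,0],[46,3],[47,0]]
[[7,1],[11,0],[46,13],[49,0]]
[[7,1],[11,0],[34,1],[42,0],[46,13],[49,0]]
[[7,16],[15,0],[34,1],[42,0],[46,13],[49,0]]
[[7,16],[15,0],[19,6],[21,0],[34,1],[42,0],[46,13],[49,0]]
[[7,16],[15,0],[19,6],[21,0],[34,1],[42,0],[46,13],[49,0]]
[[7,16],[15,0],[19,6],[21,0],[25,16],[37,1],[42,0],[46,13],[49,0]]
[[7,16],[15,0],[19,6],[21,0],[25,16],[37,1],[45,0],[46,13],[49,0]]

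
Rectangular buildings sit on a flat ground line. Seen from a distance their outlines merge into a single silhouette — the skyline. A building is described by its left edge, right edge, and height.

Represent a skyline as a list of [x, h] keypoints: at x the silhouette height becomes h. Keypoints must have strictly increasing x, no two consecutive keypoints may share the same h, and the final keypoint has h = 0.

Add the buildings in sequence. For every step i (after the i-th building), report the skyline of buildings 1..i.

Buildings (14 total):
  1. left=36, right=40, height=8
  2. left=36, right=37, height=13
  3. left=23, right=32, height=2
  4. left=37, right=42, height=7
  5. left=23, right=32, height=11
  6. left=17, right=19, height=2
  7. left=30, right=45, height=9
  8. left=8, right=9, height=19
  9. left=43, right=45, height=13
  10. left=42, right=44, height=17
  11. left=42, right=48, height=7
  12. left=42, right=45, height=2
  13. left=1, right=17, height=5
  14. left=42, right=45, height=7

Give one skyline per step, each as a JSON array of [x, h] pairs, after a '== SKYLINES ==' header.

== SKYLINES ==
[[36,8],[40,0]]
[[36,13],[37,8],[40,0]]
[[23,2],[32,0],[36,13],[37,8],[40,0]]
[[23,2],[32,0],[36,13],[37,8],[40,7],[42,0]]
[[23,11],[32,0],[36,13],[37,8],[40,7],[42,0]]
[[17,2],[19,0],[23,11],[32,0],[36,13],[37,8],[40,7],[42,0]]
[[17,2],[19,0],[23,11],[32,9],[36,13],[37,9],[45,0]]
[[8,19],[9,0],[17,2],[19,0],[23,11],[32,9],[36,13],[37,9],[45,0]]
[[8,19],[9,0],[17,2],[19,0],[23,11],[32,9],[36,13],[37,9],[43,13],[45,0]]
[[8,19],[9,0],[17,2],[19,0],[23,11],[32,9],[36,13],[37,9],[42,17],[44,13],[45,0]]
[[8,19],[9,0],[17,2],[19,0],[23,11],[32,9],[36,13],[37,9],[42,17],[44,13],[45,7],[48,0]]
[[8,19],[9,0],[17,2],[19,0],[23,11],[32,9],[36,13],[37,9],[42,17],[44,13],[45,7],[48,0]]
[[1,5],[8,19],[9,5],[17,2],[19,0],[23,11],[32,9],[36,13],[37,9],[42,17],[44,13],[45,7],[48,0]]
[[1,5],[8,19],[9,5],[17,2],[19,0],[23,11],[32,9],[36,13],[37,9],[42,17],[44,13],[45,7],[48,0]]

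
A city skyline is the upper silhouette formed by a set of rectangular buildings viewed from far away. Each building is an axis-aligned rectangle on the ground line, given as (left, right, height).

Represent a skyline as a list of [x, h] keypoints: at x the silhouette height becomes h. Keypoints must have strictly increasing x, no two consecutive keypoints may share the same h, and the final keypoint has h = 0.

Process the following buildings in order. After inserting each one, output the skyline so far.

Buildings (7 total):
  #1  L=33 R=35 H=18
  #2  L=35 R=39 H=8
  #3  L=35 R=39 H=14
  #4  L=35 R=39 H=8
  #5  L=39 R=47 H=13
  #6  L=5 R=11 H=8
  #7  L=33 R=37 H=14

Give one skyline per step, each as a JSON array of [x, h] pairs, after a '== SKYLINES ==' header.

== SKYLINES ==
[[33,18],[35,0]]
[[33,18],[35,8],[39,0]]
[[33,18],[35,14],[39,0]]
[[33,18],[35,14],[39,0]]
[[33,18],[35,14],[39,13],[47,0]]
[[5,8],[11,0],[33,18],[35,14],[39,13],[47,0]]
[[5,8],[11,0],[33,18],[35,14],[39,13],[47,0]]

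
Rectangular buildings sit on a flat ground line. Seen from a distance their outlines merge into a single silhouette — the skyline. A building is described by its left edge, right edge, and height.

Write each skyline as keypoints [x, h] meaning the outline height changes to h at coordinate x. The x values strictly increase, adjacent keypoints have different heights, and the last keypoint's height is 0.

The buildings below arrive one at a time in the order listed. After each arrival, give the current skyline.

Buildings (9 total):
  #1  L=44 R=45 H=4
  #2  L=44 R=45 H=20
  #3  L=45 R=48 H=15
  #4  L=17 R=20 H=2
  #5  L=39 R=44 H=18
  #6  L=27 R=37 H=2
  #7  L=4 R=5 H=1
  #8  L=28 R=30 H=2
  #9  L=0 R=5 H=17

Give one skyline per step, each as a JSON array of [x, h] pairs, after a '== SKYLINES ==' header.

== SKYLINES ==
[[44,4],[45,0]]
[[44,20],[45,0]]
[[44,20],[45,15],[48,0]]
[[17,2],[20,0],[44,20],[45,15],[48,0]]
[[17,2],[20,0],[39,18],[44,20],[45,15],[48,0]]
[[17,2],[20,0],[27,2],[37,0],[39,18],[44,20],[45,15],[48,0]]
[[4,1],[5,0],[17,2],[20,0],[27,2],[37,0],[39,18],[44,20],[45,15],[48,0]]
[[4,1],[5,0],[17,2],[20,0],[27,2],[37,0],[39,18],[44,20],[45,15],[48,0]]
[[0,17],[5,0],[17,2],[20,0],[27,2],[37,0],[39,18],[44,20],[45,15],[48,0]]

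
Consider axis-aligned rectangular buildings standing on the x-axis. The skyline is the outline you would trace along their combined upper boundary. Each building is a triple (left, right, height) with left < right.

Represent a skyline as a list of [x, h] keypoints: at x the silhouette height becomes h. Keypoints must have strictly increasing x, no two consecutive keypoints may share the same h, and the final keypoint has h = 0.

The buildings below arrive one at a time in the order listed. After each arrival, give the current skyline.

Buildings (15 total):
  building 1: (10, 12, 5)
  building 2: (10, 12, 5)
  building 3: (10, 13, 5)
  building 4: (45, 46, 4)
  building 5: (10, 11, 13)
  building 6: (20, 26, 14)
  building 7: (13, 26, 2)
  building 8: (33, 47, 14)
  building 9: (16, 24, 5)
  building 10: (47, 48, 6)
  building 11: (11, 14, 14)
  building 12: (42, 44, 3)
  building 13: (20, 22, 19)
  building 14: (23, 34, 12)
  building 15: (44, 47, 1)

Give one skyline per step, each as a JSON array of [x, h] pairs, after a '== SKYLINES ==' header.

== SKYLINES ==
[[10,5],[12,0]]
[[10,5],[12,0]]
[[10,5],[13,0]]
[[10,5],[13,0],[45,4],[46,0]]
[[10,13],[11,5],[13,0],[45,4],[46,0]]
[[10,13],[11,5],[13,0],[20,14],[26,0],[45,4],[46,0]]
[[10,13],[11,5],[13,2],[20,14],[26,0],[45,4],[46,0]]
[[10,13],[11,5],[13,2],[20,14],[26,0],[33,14],[47,0]]
[[10,13],[11,5],[13,2],[16,5],[20,14],[26,0],[33,14],[47,0]]
[[10,13],[11,5],[13,2],[16,5],[20,14],[26,0],[33,14],[47,6],[48,0]]
[[10,13],[11,14],[14,2],[16,5],[20,14],[26,0],[33,14],[47,6],[48,0]]
[[10,13],[11,14],[14,2],[16,5],[20,14],[26,0],[33,14],[47,6],[48,0]]
[[10,13],[11,14],[14,2],[16,5],[20,19],[22,14],[26,0],[33,14],[47,6],[48,0]]
[[10,13],[11,14],[14,2],[16,5],[20,19],[22,14],[26,12],[33,14],[47,6],[48,0]]
[[10,13],[11,14],[14,2],[16,5],[20,19],[22,14],[26,12],[33,14],[47,6],[48,0]]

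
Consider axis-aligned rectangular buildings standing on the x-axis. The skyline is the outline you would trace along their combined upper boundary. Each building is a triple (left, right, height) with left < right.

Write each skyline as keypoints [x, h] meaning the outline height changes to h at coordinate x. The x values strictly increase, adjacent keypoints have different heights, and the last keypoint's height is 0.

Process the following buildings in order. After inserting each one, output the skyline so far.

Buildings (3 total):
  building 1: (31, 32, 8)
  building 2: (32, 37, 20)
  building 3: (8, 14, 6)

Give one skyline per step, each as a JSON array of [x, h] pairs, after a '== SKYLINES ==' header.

== SKYLINES ==
[[31,8],[32,0]]
[[31,8],[32,20],[37,0]]
[[8,6],[14,0],[31,8],[32,20],[37,0]]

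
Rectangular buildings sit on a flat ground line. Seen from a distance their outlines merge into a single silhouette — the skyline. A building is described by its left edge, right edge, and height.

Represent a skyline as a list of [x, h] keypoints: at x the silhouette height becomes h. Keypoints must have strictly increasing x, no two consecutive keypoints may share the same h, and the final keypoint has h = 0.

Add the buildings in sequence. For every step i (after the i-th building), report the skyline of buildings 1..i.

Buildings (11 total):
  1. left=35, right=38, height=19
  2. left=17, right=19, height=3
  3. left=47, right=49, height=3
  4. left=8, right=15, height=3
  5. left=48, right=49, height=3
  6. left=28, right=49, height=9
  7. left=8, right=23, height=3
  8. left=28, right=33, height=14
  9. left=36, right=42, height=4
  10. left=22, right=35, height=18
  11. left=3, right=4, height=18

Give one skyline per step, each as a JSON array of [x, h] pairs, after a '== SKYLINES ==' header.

== SKYLINES ==
[[35,19],[38,0]]
[[17,3],[19,0],[35,19],[38,0]]
[[17,3],[19,0],[35,19],[38,0],[47,3],[49,0]]
[[8,3],[15,0],[17,3],[19,0],[35,19],[38,0],[47,3],[49,0]]
[[8,3],[15,0],[17,3],[19,0],[35,19],[38,0],[47,3],[49,0]]
[[8,3],[15,0],[17,3],[19,0],[28,9],[35,19],[38,9],[49,0]]
[[8,3],[23,0],[28,9],[35,19],[38,9],[49,0]]
[[8,3],[23,0],[28,14],[33,9],[35,19],[38,9],[49,0]]
[[8,3],[23,0],[28,14],[33,9],[35,19],[38,9],[49,0]]
[[8,3],[22,18],[35,19],[38,9],[49,0]]
[[3,18],[4,0],[8,3],[22,18],[35,19],[38,9],[49,0]]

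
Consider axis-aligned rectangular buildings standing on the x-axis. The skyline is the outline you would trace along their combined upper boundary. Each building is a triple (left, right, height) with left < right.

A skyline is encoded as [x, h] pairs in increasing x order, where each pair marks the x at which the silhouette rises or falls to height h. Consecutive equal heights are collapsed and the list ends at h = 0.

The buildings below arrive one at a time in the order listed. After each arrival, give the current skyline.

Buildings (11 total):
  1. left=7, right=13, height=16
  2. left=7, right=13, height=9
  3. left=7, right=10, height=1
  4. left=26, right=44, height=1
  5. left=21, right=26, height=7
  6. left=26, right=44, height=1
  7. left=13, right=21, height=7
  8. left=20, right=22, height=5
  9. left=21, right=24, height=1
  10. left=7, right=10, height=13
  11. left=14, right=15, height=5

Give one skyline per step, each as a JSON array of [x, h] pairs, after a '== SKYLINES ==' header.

== SKYLINES ==
[[7,16],[13,0]]
[[7,16],[13,0]]
[[7,16],[13,0]]
[[7,16],[13,0],[26,1],[44,0]]
[[7,16],[13,0],[21,7],[26,1],[44,0]]
[[7,16],[13,0],[21,7],[26,1],[44,0]]
[[7,16],[13,7],[26,1],[44,0]]
[[7,16],[13,7],[26,1],[44,0]]
[[7,16],[13,7],[26,1],[44,0]]
[[7,16],[13,7],[26,1],[44,0]]
[[7,16],[13,7],[26,1],[44,0]]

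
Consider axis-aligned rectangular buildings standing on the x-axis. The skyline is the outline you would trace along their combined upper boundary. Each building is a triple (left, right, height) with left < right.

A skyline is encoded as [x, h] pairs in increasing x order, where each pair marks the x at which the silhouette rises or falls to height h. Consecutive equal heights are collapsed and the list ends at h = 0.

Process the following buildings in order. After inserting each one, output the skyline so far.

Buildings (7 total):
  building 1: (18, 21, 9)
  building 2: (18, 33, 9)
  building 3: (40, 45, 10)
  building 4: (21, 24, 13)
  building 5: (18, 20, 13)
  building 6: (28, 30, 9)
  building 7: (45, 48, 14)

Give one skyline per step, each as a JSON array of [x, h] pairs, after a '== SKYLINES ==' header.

== SKYLINES ==
[[18,9],[21,0]]
[[18,9],[33,0]]
[[18,9],[33,0],[40,10],[45,0]]
[[18,9],[21,13],[24,9],[33,0],[40,10],[45,0]]
[[18,13],[20,9],[21,13],[24,9],[33,0],[40,10],[45,0]]
[[18,13],[20,9],[21,13],[24,9],[33,0],[40,10],[45,0]]
[[18,13],[20,9],[21,13],[24,9],[33,0],[40,10],[45,14],[48,0]]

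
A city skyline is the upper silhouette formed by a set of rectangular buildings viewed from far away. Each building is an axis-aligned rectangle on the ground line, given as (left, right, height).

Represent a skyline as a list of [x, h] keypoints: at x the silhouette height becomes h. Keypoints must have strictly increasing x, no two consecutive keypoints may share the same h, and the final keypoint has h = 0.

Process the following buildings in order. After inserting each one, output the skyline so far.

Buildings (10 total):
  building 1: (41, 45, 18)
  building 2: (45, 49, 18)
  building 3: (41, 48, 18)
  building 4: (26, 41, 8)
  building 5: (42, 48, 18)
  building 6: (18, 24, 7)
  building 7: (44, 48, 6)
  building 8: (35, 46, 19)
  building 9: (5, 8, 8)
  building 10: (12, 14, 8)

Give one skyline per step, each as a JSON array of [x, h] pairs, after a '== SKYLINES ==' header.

== SKYLINES ==
[[41,18],[45,0]]
[[41,18],[49,0]]
[[41,18],[49,0]]
[[26,8],[41,18],[49,0]]
[[26,8],[41,18],[49,0]]
[[18,7],[24,0],[26,8],[41,18],[49,0]]
[[18,7],[24,0],[26,8],[41,18],[49,0]]
[[18,7],[24,0],[26,8],[35,19],[46,18],[49,0]]
[[5,8],[8,0],[18,7],[24,0],[26,8],[35,19],[46,18],[49,0]]
[[5,8],[8,0],[12,8],[14,0],[18,7],[24,0],[26,8],[35,19],[46,18],[49,0]]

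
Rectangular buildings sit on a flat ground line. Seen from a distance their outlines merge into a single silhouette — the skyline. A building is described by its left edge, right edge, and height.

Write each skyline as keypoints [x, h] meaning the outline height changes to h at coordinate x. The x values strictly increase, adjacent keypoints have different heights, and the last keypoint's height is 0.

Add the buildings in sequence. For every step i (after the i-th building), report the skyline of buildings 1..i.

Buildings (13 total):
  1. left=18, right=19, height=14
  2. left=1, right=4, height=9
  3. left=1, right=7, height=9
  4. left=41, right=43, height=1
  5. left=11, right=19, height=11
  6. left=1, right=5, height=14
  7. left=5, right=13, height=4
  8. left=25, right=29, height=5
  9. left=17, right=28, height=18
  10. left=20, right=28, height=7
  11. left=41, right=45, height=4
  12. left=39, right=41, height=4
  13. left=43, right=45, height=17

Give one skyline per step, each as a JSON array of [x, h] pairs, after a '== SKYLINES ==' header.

== SKYLINES ==
[[18,14],[19,0]]
[[1,9],[4,0],[18,14],[19,0]]
[[1,9],[7,0],[18,14],[19,0]]
[[1,9],[7,0],[18,14],[19,0],[41,1],[43,0]]
[[1,9],[7,0],[11,11],[18,14],[19,0],[41,1],[43,0]]
[[1,14],[5,9],[7,0],[11,11],[18,14],[19,0],[41,1],[43,0]]
[[1,14],[5,9],[7,4],[11,11],[18,14],[19,0],[41,1],[43,0]]
[[1,14],[5,9],[7,4],[11,11],[18,14],[19,0],[25,5],[29,0],[41,1],[43,0]]
[[1,14],[5,9],[7,4],[11,11],[17,18],[28,5],[29,0],[41,1],[43,0]]
[[1,14],[5,9],[7,4],[11,11],[17,18],[28,5],[29,0],[41,1],[43,0]]
[[1,14],[5,9],[7,4],[11,11],[17,18],[28,5],[29,0],[41,4],[45,0]]
[[1,14],[5,9],[7,4],[11,11],[17,18],[28,5],[29,0],[39,4],[45,0]]
[[1,14],[5,9],[7,4],[11,11],[17,18],[28,5],[29,0],[39,4],[43,17],[45,0]]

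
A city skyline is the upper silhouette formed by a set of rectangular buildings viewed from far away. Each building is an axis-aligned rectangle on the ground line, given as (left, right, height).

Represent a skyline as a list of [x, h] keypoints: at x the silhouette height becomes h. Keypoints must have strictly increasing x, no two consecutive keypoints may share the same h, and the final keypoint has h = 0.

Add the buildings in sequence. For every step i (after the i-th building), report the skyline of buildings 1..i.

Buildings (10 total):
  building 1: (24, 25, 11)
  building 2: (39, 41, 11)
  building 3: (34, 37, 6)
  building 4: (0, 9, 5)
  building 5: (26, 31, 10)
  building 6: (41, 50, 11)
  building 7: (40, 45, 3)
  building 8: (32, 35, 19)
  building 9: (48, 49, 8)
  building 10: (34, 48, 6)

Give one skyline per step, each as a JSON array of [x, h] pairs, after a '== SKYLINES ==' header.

== SKYLINES ==
[[24,11],[25,0]]
[[24,11],[25,0],[39,11],[41,0]]
[[24,11],[25,0],[34,6],[37,0],[39,11],[41,0]]
[[0,5],[9,0],[24,11],[25,0],[34,6],[37,0],[39,11],[41,0]]
[[0,5],[9,0],[24,11],[25,0],[26,10],[31,0],[34,6],[37,0],[39,11],[41,0]]
[[0,5],[9,0],[24,11],[25,0],[26,10],[31,0],[34,6],[37,0],[39,11],[50,0]]
[[0,5],[9,0],[24,11],[25,0],[26,10],[31,0],[34,6],[37,0],[39,11],[50,0]]
[[0,5],[9,0],[24,11],[25,0],[26,10],[31,0],[32,19],[35,6],[37,0],[39,11],[50,0]]
[[0,5],[9,0],[24,11],[25,0],[26,10],[31,0],[32,19],[35,6],[37,0],[39,11],[50,0]]
[[0,5],[9,0],[24,11],[25,0],[26,10],[31,0],[32,19],[35,6],[39,11],[50,0]]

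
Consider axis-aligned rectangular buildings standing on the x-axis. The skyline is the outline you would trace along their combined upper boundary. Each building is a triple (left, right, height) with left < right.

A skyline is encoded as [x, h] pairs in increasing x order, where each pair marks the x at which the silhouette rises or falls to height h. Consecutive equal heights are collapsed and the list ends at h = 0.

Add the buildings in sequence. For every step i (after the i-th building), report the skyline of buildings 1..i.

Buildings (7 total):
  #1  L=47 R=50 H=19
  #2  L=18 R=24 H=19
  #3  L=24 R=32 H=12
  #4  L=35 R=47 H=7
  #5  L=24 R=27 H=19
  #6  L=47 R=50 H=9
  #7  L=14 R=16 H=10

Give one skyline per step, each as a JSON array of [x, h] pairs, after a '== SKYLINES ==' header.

== SKYLINES ==
[[47,19],[50,0]]
[[18,19],[24,0],[47,19],[50,0]]
[[18,19],[24,12],[32,0],[47,19],[50,0]]
[[18,19],[24,12],[32,0],[35,7],[47,19],[50,0]]
[[18,19],[27,12],[32,0],[35,7],[47,19],[50,0]]
[[18,19],[27,12],[32,0],[35,7],[47,19],[50,0]]
[[14,10],[16,0],[18,19],[27,12],[32,0],[35,7],[47,19],[50,0]]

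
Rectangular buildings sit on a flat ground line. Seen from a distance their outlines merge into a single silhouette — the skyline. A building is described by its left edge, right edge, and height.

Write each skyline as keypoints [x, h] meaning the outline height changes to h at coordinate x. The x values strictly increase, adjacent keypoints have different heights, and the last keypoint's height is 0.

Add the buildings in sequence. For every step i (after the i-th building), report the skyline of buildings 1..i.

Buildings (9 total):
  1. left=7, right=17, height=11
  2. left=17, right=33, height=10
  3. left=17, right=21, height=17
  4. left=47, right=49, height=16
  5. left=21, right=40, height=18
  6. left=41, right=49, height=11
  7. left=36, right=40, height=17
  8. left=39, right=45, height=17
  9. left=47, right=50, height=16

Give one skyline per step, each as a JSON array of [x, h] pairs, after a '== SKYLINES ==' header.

== SKYLINES ==
[[7,11],[17,0]]
[[7,11],[17,10],[33,0]]
[[7,11],[17,17],[21,10],[33,0]]
[[7,11],[17,17],[21,10],[33,0],[47,16],[49,0]]
[[7,11],[17,17],[21,18],[40,0],[47,16],[49,0]]
[[7,11],[17,17],[21,18],[40,0],[41,11],[47,16],[49,0]]
[[7,11],[17,17],[21,18],[40,0],[41,11],[47,16],[49,0]]
[[7,11],[17,17],[21,18],[40,17],[45,11],[47,16],[49,0]]
[[7,11],[17,17],[21,18],[40,17],[45,11],[47,16],[50,0]]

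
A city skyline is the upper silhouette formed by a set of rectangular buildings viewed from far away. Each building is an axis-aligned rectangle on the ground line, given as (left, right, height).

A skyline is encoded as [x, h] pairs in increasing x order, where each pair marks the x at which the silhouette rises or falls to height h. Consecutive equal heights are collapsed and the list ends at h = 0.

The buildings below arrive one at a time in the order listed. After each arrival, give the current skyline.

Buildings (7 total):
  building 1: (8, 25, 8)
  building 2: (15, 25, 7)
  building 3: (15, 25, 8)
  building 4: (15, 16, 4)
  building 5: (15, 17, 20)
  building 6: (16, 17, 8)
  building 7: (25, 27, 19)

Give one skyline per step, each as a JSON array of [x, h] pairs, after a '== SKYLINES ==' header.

== SKYLINES ==
[[8,8],[25,0]]
[[8,8],[25,0]]
[[8,8],[25,0]]
[[8,8],[25,0]]
[[8,8],[15,20],[17,8],[25,0]]
[[8,8],[15,20],[17,8],[25,0]]
[[8,8],[15,20],[17,8],[25,19],[27,0]]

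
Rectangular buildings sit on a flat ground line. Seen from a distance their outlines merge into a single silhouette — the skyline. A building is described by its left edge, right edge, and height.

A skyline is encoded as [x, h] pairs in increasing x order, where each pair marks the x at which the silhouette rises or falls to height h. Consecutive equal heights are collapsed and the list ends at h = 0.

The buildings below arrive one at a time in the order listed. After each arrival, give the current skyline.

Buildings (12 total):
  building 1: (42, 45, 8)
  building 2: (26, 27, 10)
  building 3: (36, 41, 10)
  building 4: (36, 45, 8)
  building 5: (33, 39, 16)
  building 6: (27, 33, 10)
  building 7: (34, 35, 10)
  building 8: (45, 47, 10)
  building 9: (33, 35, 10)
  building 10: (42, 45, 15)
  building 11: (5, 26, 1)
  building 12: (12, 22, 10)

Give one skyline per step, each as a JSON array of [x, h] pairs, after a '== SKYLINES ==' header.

== SKYLINES ==
[[42,8],[45,0]]
[[26,10],[27,0],[42,8],[45,0]]
[[26,10],[27,0],[36,10],[41,0],[42,8],[45,0]]
[[26,10],[27,0],[36,10],[41,8],[45,0]]
[[26,10],[27,0],[33,16],[39,10],[41,8],[45,0]]
[[26,10],[33,16],[39,10],[41,8],[45,0]]
[[26,10],[33,16],[39,10],[41,8],[45,0]]
[[26,10],[33,16],[39,10],[41,8],[45,10],[47,0]]
[[26,10],[33,16],[39,10],[41,8],[45,10],[47,0]]
[[26,10],[33,16],[39,10],[41,8],[42,15],[45,10],[47,0]]
[[5,1],[26,10],[33,16],[39,10],[41,8],[42,15],[45,10],[47,0]]
[[5,1],[12,10],[22,1],[26,10],[33,16],[39,10],[41,8],[42,15],[45,10],[47,0]]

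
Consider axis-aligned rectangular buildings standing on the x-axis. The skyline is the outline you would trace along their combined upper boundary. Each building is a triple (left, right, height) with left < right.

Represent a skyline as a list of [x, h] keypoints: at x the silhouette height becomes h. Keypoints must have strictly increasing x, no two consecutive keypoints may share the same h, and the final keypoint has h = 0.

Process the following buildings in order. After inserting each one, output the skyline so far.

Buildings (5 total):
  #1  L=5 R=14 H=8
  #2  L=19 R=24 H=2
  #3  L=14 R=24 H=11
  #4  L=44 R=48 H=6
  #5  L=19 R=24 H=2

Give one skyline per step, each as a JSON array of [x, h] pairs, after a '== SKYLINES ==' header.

== SKYLINES ==
[[5,8],[14,0]]
[[5,8],[14,0],[19,2],[24,0]]
[[5,8],[14,11],[24,0]]
[[5,8],[14,11],[24,0],[44,6],[48,0]]
[[5,8],[14,11],[24,0],[44,6],[48,0]]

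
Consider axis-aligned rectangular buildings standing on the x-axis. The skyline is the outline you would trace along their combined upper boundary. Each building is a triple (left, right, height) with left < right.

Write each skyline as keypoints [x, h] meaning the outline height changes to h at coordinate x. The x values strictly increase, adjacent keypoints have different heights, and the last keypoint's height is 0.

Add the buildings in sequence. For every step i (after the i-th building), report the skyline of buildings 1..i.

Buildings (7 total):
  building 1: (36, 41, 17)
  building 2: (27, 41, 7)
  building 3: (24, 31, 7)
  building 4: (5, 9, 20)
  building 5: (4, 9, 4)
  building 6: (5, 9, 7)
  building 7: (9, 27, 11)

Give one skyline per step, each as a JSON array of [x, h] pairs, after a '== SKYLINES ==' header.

== SKYLINES ==
[[36,17],[41,0]]
[[27,7],[36,17],[41,0]]
[[24,7],[36,17],[41,0]]
[[5,20],[9,0],[24,7],[36,17],[41,0]]
[[4,4],[5,20],[9,0],[24,7],[36,17],[41,0]]
[[4,4],[5,20],[9,0],[24,7],[36,17],[41,0]]
[[4,4],[5,20],[9,11],[27,7],[36,17],[41,0]]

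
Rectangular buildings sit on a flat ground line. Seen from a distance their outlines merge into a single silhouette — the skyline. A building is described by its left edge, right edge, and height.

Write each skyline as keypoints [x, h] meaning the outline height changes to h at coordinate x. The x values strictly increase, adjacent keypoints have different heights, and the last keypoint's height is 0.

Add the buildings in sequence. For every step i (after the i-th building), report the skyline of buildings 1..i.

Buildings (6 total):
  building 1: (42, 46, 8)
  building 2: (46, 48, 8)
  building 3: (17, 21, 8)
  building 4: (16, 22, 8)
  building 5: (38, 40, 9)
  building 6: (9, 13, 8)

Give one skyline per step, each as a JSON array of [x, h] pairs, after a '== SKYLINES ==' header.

== SKYLINES ==
[[42,8],[46,0]]
[[42,8],[48,0]]
[[17,8],[21,0],[42,8],[48,0]]
[[16,8],[22,0],[42,8],[48,0]]
[[16,8],[22,0],[38,9],[40,0],[42,8],[48,0]]
[[9,8],[13,0],[16,8],[22,0],[38,9],[40,0],[42,8],[48,0]]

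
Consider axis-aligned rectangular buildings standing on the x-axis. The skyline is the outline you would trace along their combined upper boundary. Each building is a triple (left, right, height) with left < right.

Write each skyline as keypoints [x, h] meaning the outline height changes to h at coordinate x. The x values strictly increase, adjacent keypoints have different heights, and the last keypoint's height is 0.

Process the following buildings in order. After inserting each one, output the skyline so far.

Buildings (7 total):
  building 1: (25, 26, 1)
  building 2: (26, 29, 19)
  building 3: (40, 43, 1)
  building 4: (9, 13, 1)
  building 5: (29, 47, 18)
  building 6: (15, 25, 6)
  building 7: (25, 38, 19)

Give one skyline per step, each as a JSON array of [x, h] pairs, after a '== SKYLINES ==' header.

== SKYLINES ==
[[25,1],[26,0]]
[[25,1],[26,19],[29,0]]
[[25,1],[26,19],[29,0],[40,1],[43,0]]
[[9,1],[13,0],[25,1],[26,19],[29,0],[40,1],[43,0]]
[[9,1],[13,0],[25,1],[26,19],[29,18],[47,0]]
[[9,1],[13,0],[15,6],[25,1],[26,19],[29,18],[47,0]]
[[9,1],[13,0],[15,6],[25,19],[38,18],[47,0]]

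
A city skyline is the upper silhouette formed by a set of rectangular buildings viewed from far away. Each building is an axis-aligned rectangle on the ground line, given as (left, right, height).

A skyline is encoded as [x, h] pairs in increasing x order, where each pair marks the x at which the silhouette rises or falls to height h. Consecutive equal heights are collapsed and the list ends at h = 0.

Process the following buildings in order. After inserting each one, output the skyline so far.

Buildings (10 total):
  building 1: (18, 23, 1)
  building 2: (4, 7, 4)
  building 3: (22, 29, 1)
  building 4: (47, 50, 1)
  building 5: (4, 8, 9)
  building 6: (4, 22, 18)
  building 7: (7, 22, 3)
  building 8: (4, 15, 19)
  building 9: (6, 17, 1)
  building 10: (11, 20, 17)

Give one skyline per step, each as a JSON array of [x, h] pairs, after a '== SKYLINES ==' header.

== SKYLINES ==
[[18,1],[23,0]]
[[4,4],[7,0],[18,1],[23,0]]
[[4,4],[7,0],[18,1],[29,0]]
[[4,4],[7,0],[18,1],[29,0],[47,1],[50,0]]
[[4,9],[8,0],[18,1],[29,0],[47,1],[50,0]]
[[4,18],[22,1],[29,0],[47,1],[50,0]]
[[4,18],[22,1],[29,0],[47,1],[50,0]]
[[4,19],[15,18],[22,1],[29,0],[47,1],[50,0]]
[[4,19],[15,18],[22,1],[29,0],[47,1],[50,0]]
[[4,19],[15,18],[22,1],[29,0],[47,1],[50,0]]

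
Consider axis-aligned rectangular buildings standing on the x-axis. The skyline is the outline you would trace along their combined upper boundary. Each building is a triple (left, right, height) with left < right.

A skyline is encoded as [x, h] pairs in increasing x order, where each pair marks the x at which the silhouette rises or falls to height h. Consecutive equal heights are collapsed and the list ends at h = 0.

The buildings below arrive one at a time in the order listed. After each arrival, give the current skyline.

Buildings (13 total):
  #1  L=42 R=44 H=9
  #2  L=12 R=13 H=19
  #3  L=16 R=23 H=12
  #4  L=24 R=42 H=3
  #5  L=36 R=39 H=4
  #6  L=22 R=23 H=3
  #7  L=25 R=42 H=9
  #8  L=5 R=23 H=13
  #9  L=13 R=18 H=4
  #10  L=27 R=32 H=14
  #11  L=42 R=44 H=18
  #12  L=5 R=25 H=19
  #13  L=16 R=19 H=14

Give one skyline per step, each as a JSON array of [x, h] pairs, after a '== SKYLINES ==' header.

== SKYLINES ==
[[42,9],[44,0]]
[[12,19],[13,0],[42,9],[44,0]]
[[12,19],[13,0],[16,12],[23,0],[42,9],[44,0]]
[[12,19],[13,0],[16,12],[23,0],[24,3],[42,9],[44,0]]
[[12,19],[13,0],[16,12],[23,0],[24,3],[36,4],[39,3],[42,9],[44,0]]
[[12,19],[13,0],[16,12],[23,0],[24,3],[36,4],[39,3],[42,9],[44,0]]
[[12,19],[13,0],[16,12],[23,0],[24,3],[25,9],[44,0]]
[[5,13],[12,19],[13,13],[23,0],[24,3],[25,9],[44,0]]
[[5,13],[12,19],[13,13],[23,0],[24,3],[25,9],[44,0]]
[[5,13],[12,19],[13,13],[23,0],[24,3],[25,9],[27,14],[32,9],[44,0]]
[[5,13],[12,19],[13,13],[23,0],[24,3],[25,9],[27,14],[32,9],[42,18],[44,0]]
[[5,19],[25,9],[27,14],[32,9],[42,18],[44,0]]
[[5,19],[25,9],[27,14],[32,9],[42,18],[44,0]]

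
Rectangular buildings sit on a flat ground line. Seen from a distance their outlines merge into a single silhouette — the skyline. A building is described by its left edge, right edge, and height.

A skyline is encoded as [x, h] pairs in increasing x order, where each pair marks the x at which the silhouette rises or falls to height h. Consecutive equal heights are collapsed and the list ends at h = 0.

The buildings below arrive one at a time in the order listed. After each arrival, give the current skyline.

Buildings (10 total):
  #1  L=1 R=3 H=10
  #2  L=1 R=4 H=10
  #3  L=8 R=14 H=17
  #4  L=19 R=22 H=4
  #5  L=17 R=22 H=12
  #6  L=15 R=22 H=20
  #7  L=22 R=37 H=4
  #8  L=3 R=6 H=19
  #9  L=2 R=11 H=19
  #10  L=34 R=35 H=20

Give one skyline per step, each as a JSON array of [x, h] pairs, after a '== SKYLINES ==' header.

== SKYLINES ==
[[1,10],[3,0]]
[[1,10],[4,0]]
[[1,10],[4,0],[8,17],[14,0]]
[[1,10],[4,0],[8,17],[14,0],[19,4],[22,0]]
[[1,10],[4,0],[8,17],[14,0],[17,12],[22,0]]
[[1,10],[4,0],[8,17],[14,0],[15,20],[22,0]]
[[1,10],[4,0],[8,17],[14,0],[15,20],[22,4],[37,0]]
[[1,10],[3,19],[6,0],[8,17],[14,0],[15,20],[22,4],[37,0]]
[[1,10],[2,19],[11,17],[14,0],[15,20],[22,4],[37,0]]
[[1,10],[2,19],[11,17],[14,0],[15,20],[22,4],[34,20],[35,4],[37,0]]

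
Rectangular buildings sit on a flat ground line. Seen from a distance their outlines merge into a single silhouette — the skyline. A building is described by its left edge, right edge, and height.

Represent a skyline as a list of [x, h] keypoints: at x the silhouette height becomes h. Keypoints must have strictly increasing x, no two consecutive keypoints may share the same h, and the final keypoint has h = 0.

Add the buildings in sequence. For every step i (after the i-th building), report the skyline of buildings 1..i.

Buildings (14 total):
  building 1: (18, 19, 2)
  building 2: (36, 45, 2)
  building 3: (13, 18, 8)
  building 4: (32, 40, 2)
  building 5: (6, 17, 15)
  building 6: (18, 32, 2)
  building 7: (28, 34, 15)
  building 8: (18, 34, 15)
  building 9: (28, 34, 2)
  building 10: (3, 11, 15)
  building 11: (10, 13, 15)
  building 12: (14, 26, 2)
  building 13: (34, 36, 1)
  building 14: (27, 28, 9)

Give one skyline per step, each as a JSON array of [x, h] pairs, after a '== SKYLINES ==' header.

== SKYLINES ==
[[18,2],[19,0]]
[[18,2],[19,0],[36,2],[45,0]]
[[13,8],[18,2],[19,0],[36,2],[45,0]]
[[13,8],[18,2],[19,0],[32,2],[45,0]]
[[6,15],[17,8],[18,2],[19,0],[32,2],[45,0]]
[[6,15],[17,8],[18,2],[45,0]]
[[6,15],[17,8],[18,2],[28,15],[34,2],[45,0]]
[[6,15],[17,8],[18,15],[34,2],[45,0]]
[[6,15],[17,8],[18,15],[34,2],[45,0]]
[[3,15],[17,8],[18,15],[34,2],[45,0]]
[[3,15],[17,8],[18,15],[34,2],[45,0]]
[[3,15],[17,8],[18,15],[34,2],[45,0]]
[[3,15],[17,8],[18,15],[34,2],[45,0]]
[[3,15],[17,8],[18,15],[34,2],[45,0]]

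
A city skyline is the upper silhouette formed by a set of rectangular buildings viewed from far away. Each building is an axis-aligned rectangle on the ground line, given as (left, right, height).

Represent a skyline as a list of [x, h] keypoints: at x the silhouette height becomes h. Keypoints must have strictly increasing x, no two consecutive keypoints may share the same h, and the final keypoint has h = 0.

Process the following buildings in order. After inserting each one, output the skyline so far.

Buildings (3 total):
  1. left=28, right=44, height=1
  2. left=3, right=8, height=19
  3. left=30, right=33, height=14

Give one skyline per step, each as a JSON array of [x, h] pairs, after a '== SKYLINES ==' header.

== SKYLINES ==
[[28,1],[44,0]]
[[3,19],[8,0],[28,1],[44,0]]
[[3,19],[8,0],[28,1],[30,14],[33,1],[44,0]]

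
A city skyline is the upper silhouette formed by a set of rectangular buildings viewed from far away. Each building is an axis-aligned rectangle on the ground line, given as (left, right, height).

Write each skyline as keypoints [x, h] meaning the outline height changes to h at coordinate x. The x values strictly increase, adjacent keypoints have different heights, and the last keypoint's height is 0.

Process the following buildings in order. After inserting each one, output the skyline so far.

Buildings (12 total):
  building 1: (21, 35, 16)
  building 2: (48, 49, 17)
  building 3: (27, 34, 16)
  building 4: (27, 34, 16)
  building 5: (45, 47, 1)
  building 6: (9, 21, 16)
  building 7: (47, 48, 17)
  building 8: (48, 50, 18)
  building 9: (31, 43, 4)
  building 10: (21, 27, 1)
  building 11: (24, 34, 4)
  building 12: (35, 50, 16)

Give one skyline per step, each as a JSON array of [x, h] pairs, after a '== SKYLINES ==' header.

== SKYLINES ==
[[21,16],[35,0]]
[[21,16],[35,0],[48,17],[49,0]]
[[21,16],[35,0],[48,17],[49,0]]
[[21,16],[35,0],[48,17],[49,0]]
[[21,16],[35,0],[45,1],[47,0],[48,17],[49,0]]
[[9,16],[35,0],[45,1],[47,0],[48,17],[49,0]]
[[9,16],[35,0],[45,1],[47,17],[49,0]]
[[9,16],[35,0],[45,1],[47,17],[48,18],[50,0]]
[[9,16],[35,4],[43,0],[45,1],[47,17],[48,18],[50,0]]
[[9,16],[35,4],[43,0],[45,1],[47,17],[48,18],[50,0]]
[[9,16],[35,4],[43,0],[45,1],[47,17],[48,18],[50,0]]
[[9,16],[47,17],[48,18],[50,0]]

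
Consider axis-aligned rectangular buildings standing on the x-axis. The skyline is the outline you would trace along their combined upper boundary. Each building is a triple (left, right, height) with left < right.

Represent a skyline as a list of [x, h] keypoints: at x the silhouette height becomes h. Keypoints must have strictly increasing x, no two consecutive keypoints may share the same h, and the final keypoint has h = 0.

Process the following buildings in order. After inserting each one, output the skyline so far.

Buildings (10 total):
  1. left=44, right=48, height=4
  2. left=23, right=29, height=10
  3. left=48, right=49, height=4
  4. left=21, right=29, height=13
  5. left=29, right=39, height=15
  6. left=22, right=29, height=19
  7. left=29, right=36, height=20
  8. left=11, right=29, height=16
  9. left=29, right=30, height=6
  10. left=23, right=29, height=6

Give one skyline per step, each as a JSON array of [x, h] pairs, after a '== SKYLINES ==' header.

== SKYLINES ==
[[44,4],[48,0]]
[[23,10],[29,0],[44,4],[48,0]]
[[23,10],[29,0],[44,4],[49,0]]
[[21,13],[29,0],[44,4],[49,0]]
[[21,13],[29,15],[39,0],[44,4],[49,0]]
[[21,13],[22,19],[29,15],[39,0],[44,4],[49,0]]
[[21,13],[22,19],[29,20],[36,15],[39,0],[44,4],[49,0]]
[[11,16],[22,19],[29,20],[36,15],[39,0],[44,4],[49,0]]
[[11,16],[22,19],[29,20],[36,15],[39,0],[44,4],[49,0]]
[[11,16],[22,19],[29,20],[36,15],[39,0],[44,4],[49,0]]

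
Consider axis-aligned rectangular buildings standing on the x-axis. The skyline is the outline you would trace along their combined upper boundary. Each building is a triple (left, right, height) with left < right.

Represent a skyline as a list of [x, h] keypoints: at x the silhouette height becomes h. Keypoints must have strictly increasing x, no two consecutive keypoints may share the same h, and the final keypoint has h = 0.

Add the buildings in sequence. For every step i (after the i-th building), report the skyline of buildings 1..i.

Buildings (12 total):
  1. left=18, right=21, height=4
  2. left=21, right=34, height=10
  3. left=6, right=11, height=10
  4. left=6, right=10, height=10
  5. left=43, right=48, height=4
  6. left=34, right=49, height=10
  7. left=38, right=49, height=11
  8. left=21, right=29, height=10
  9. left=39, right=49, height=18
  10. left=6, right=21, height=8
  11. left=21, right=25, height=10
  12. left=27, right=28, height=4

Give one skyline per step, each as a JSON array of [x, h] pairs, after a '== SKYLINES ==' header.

== SKYLINES ==
[[18,4],[21,0]]
[[18,4],[21,10],[34,0]]
[[6,10],[11,0],[18,4],[21,10],[34,0]]
[[6,10],[11,0],[18,4],[21,10],[34,0]]
[[6,10],[11,0],[18,4],[21,10],[34,0],[43,4],[48,0]]
[[6,10],[11,0],[18,4],[21,10],[49,0]]
[[6,10],[11,0],[18,4],[21,10],[38,11],[49,0]]
[[6,10],[11,0],[18,4],[21,10],[38,11],[49,0]]
[[6,10],[11,0],[18,4],[21,10],[38,11],[39,18],[49,0]]
[[6,10],[11,8],[21,10],[38,11],[39,18],[49,0]]
[[6,10],[11,8],[21,10],[38,11],[39,18],[49,0]]
[[6,10],[11,8],[21,10],[38,11],[39,18],[49,0]]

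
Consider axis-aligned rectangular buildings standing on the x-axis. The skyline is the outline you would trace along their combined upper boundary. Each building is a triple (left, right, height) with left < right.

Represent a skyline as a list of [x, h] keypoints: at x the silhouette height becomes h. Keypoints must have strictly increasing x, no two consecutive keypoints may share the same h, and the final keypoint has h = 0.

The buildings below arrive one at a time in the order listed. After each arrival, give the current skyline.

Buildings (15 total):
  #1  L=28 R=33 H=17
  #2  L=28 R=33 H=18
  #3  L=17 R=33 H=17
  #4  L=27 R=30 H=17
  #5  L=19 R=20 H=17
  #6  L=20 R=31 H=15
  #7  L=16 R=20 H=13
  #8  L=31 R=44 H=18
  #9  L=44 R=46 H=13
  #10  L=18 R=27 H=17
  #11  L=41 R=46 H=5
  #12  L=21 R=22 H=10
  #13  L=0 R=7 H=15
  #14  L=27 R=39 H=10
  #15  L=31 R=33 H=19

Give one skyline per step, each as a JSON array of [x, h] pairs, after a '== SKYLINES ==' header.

== SKYLINES ==
[[28,17],[33,0]]
[[28,18],[33,0]]
[[17,17],[28,18],[33,0]]
[[17,17],[28,18],[33,0]]
[[17,17],[28,18],[33,0]]
[[17,17],[28,18],[33,0]]
[[16,13],[17,17],[28,18],[33,0]]
[[16,13],[17,17],[28,18],[44,0]]
[[16,13],[17,17],[28,18],[44,13],[46,0]]
[[16,13],[17,17],[28,18],[44,13],[46,0]]
[[16,13],[17,17],[28,18],[44,13],[46,0]]
[[16,13],[17,17],[28,18],[44,13],[46,0]]
[[0,15],[7,0],[16,13],[17,17],[28,18],[44,13],[46,0]]
[[0,15],[7,0],[16,13],[17,17],[28,18],[44,13],[46,0]]
[[0,15],[7,0],[16,13],[17,17],[28,18],[31,19],[33,18],[44,13],[46,0]]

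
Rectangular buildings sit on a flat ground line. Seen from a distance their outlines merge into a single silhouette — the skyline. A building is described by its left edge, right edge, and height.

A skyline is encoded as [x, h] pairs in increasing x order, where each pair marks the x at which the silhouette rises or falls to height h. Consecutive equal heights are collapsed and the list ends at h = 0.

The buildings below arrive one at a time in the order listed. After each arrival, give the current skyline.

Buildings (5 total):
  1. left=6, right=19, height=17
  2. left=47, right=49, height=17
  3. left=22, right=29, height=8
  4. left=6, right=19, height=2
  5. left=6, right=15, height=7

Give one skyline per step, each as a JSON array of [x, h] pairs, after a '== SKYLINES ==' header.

== SKYLINES ==
[[6,17],[19,0]]
[[6,17],[19,0],[47,17],[49,0]]
[[6,17],[19,0],[22,8],[29,0],[47,17],[49,0]]
[[6,17],[19,0],[22,8],[29,0],[47,17],[49,0]]
[[6,17],[19,0],[22,8],[29,0],[47,17],[49,0]]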